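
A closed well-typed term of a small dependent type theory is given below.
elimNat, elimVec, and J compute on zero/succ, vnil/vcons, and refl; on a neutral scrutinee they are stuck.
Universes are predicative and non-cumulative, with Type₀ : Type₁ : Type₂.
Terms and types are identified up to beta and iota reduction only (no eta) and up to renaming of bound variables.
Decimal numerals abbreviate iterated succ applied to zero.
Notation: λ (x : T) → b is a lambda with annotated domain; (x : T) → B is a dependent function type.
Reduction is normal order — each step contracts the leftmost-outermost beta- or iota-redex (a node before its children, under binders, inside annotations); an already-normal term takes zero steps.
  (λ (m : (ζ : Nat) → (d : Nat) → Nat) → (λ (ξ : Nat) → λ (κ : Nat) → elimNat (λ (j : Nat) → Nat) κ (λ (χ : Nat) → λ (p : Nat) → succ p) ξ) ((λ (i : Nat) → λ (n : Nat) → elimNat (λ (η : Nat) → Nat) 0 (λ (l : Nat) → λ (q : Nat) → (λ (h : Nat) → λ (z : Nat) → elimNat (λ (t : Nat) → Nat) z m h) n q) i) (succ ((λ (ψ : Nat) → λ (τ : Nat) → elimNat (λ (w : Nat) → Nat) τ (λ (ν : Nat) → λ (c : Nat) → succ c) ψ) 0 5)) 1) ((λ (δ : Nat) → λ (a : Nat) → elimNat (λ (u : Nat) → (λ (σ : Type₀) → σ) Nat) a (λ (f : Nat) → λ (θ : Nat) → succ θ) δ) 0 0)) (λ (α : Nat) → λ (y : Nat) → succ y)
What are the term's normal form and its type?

reduced normal form:
  6
the term's type:
  Nat
observation: contracting a beta-redex first, the term normalizes in 61 steps.


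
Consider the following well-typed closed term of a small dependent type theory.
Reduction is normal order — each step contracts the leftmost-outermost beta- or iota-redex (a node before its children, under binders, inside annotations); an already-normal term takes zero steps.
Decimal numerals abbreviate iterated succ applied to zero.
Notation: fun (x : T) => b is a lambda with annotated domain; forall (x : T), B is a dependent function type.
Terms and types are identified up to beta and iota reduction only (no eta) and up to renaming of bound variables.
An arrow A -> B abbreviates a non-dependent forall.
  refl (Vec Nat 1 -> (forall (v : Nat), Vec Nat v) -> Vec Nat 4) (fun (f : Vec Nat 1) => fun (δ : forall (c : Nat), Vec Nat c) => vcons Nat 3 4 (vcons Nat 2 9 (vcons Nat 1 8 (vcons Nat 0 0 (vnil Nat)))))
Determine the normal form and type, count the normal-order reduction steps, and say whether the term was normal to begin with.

reduced normal form:
  refl (Vec Nat 1 -> (forall (v : Nat), Vec Nat v) -> Vec Nat 4) (fun (f : Vec Nat 1) => fun (δ : forall (c : Nat), Vec Nat c) => vcons Nat 3 4 (vcons Nat 2 9 (vcons Nat 1 8 (vcons Nat 0 0 (vnil Nat)))))
inferred type:
  Eq (Vec Nat 1 -> (forall (v : Nat), Vec Nat v) -> Vec Nat 4) (fun (f : Vec Nat 1) => fun (δ : forall (c : Nat), Vec Nat c) => vcons Nat 3 4 (vcons Nat 2 9 (vcons Nat 1 8 (vcons Nat 0 0 (vnil Nat))))) (fun (χ : Vec Nat 1) => fun (ω : forall (τ : Nat), Vec Nat τ) => vcons Nat 3 4 (vcons Nat 2 9 (vcons Nat 1 8 (vcons Nat 0 0 (vnil Nat)))))
normal-order step count: 0
started in normal form: yes


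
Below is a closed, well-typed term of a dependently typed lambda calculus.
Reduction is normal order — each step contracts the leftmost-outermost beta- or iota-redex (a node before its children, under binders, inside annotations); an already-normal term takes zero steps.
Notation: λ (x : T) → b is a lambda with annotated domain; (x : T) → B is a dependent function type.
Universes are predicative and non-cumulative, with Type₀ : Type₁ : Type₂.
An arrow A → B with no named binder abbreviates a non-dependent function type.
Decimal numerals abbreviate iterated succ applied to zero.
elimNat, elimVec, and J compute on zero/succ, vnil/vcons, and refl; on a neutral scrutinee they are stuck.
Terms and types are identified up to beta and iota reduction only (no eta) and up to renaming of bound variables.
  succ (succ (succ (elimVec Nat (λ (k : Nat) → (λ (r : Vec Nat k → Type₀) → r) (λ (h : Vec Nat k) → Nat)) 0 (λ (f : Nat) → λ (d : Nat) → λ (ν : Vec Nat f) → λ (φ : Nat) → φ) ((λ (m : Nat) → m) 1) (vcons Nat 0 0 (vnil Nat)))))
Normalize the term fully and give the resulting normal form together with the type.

normal form:
  3
the term's type:
  Nat
observation: contracting an elimVec iota-redex first, the term normalizes in 6 steps.


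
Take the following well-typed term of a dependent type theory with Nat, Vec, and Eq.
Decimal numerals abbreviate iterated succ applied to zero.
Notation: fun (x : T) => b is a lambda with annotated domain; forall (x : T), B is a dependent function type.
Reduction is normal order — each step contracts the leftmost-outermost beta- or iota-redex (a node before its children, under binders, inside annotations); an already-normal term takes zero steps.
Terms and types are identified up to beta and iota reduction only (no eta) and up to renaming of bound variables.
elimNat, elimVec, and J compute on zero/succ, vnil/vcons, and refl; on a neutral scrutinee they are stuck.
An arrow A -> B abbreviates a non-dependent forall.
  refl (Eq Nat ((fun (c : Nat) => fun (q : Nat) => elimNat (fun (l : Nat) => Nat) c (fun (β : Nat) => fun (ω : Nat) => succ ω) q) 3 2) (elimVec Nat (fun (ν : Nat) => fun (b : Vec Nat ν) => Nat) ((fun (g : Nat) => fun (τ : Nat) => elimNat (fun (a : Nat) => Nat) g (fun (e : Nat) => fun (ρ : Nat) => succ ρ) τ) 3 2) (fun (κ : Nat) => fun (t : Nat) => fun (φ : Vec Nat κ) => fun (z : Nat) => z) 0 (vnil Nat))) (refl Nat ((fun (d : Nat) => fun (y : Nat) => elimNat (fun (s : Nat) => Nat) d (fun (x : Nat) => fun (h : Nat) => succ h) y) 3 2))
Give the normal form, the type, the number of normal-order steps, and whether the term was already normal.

reduced normal form:
  refl (Eq Nat 5 5) (refl Nat 5)
inferred type:
  Eq (Eq Nat 5 5) (refl Nat 5) (refl Nat 5)
steps to reach normal form (normal order): 28
started in normal form: no
first contracted redex: a beta-redex


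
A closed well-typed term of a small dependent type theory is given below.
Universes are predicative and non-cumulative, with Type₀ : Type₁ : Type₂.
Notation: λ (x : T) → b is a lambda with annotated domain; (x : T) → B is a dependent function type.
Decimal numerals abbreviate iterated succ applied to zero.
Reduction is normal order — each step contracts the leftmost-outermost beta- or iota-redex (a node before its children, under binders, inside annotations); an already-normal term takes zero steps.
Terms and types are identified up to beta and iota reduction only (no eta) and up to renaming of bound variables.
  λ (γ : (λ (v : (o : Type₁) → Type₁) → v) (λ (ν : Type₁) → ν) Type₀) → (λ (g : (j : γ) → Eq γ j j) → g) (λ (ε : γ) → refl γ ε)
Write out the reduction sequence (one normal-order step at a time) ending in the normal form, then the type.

reduction (normal order):
  λ (γ : (λ (v : (o : Type₁) → Type₁) → v) (λ (ν : Type₁) → ν) Type₀) → (λ (g : (j : γ) → Eq γ j j) → g) (λ (ε : γ) → refl γ ε)
  ~> λ (γ : (λ (v : Type₁) → v) Type₀) → (λ (o : (ν : γ) → Eq γ ν ν) → o) (λ (g : γ) → refl γ g)
  ~> λ (γ : Type₀) → (λ (v : (o : γ) → Eq γ o o) → v) (λ (ν : γ) → refl γ ν)
  ~> λ (γ : Type₀) → λ (v : γ) → refl γ v
type:
  (γ : Type₀) → (v : γ) → Eq γ v v


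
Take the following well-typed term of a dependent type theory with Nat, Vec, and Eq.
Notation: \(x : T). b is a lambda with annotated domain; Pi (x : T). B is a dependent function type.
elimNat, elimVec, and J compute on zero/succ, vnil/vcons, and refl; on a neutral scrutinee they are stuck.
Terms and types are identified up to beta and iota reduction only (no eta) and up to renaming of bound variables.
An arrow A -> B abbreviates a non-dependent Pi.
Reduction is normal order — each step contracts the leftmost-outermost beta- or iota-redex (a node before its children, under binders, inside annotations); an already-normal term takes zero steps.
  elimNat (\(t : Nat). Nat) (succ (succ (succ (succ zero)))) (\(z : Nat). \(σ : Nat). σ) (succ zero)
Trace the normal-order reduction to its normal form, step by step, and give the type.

normal-order reduction:
  elimNat (\(t : Nat). Nat) (succ (succ (succ (succ zero)))) (\(z : Nat). \(σ : Nat). σ) (succ zero)
  ~> (\(t : Nat). \(z : Nat). z) zero (elimNat (\(σ : Nat). Nat) (succ (succ (succ (succ zero)))) (\(γ : Nat). \(s : Nat). s) zero)
  ~> (\(t : Nat). t) (elimNat (\(z : Nat). Nat) (succ (succ (succ (succ zero)))) (\(σ : Nat). \(γ : Nat). γ) zero)
  ~> elimNat (\(t : Nat). Nat) (succ (succ (succ (succ zero)))) (\(z : Nat). \(σ : Nat). σ) zero
  ~> succ (succ (succ (succ zero)))
type:
  Nat


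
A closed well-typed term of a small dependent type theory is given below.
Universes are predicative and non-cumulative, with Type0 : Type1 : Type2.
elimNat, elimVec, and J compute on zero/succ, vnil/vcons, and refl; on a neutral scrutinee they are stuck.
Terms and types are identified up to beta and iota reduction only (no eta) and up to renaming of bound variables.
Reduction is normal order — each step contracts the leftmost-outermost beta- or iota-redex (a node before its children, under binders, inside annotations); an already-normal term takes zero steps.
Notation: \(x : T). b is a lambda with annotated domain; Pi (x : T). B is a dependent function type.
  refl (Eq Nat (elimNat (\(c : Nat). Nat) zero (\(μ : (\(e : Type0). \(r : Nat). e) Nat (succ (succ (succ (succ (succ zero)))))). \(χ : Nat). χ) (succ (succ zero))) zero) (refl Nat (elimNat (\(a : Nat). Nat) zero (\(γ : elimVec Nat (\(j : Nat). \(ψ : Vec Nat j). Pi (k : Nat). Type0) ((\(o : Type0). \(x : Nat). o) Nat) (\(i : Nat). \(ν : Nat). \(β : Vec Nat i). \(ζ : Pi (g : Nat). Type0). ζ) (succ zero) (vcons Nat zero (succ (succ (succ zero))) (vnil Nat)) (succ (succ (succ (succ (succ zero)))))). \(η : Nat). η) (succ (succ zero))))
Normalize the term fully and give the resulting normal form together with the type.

normal form:
  refl (Eq Nat zero zero) (refl Nat zero)
inferred type:
  Eq (Eq Nat zero zero) (refl Nat zero) (refl Nat zero)
observation: the first redex contracted is an elimNat iota-redex; the normal form is reached in 14 normal-order steps.


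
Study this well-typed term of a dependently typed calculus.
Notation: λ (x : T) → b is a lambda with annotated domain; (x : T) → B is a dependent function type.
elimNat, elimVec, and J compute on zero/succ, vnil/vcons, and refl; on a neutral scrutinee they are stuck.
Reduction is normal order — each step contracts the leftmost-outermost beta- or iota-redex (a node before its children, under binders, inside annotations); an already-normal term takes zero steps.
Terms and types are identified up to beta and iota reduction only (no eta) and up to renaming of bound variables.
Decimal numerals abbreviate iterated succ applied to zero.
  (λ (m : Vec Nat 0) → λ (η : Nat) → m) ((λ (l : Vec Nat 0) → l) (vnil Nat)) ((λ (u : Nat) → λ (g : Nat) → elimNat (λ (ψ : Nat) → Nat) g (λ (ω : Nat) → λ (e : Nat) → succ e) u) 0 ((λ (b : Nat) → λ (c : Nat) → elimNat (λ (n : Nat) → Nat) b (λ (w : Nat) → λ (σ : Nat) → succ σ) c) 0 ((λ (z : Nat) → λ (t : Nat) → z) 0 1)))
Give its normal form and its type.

normal form:
  vnil Nat
type:
  Vec Nat 0
observation: contracting a beta-redex first, the term normalizes in 3 steps.


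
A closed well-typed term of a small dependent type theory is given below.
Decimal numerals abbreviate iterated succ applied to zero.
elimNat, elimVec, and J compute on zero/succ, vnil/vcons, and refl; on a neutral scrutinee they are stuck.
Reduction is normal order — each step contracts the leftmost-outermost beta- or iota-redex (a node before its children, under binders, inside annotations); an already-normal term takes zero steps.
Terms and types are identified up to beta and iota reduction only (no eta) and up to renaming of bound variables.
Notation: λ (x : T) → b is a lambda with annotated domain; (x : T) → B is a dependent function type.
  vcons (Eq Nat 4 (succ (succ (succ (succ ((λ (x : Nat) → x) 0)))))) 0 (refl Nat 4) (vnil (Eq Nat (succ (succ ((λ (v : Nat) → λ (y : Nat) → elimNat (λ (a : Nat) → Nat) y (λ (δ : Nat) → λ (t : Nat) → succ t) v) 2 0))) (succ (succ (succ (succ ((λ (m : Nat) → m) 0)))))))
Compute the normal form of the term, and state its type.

normal form:
  vcons (Eq Nat 4 4) 0 (refl Nat 4) (vnil (Eq Nat 4 4))
type:
  Vec (Eq Nat 4 4) 1


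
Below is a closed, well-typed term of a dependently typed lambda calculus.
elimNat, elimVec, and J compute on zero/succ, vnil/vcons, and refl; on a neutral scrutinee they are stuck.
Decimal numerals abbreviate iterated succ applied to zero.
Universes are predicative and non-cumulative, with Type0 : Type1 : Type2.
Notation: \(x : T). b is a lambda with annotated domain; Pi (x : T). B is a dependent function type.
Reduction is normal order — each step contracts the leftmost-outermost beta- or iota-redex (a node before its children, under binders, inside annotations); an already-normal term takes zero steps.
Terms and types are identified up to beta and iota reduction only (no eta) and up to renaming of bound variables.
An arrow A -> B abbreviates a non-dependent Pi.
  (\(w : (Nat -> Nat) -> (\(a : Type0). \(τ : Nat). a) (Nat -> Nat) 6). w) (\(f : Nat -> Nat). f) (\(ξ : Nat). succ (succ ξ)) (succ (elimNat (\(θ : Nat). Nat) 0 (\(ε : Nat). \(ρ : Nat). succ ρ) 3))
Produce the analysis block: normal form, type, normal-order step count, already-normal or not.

reduced normal form:
  6
type:
  Nat
steps to reach normal form (normal order): 13
started in normal form: no
first redex: a beta-redex


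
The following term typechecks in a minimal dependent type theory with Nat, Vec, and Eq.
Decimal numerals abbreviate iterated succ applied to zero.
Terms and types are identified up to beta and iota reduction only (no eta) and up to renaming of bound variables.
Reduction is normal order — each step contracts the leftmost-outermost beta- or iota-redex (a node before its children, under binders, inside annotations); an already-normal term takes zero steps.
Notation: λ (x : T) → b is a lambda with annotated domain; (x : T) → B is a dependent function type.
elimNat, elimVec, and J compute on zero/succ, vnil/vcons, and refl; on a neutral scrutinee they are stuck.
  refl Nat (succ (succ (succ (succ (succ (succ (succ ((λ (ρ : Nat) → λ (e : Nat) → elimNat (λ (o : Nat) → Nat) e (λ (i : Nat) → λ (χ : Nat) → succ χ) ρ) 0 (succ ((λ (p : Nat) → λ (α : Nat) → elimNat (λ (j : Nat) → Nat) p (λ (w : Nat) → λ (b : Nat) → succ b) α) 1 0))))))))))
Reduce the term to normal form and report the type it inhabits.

normal form:
  refl Nat 9
type:
  Eq Nat 9 9
observation: the leftmost-outermost redex is a beta-redex, and normalization takes 6 steps.


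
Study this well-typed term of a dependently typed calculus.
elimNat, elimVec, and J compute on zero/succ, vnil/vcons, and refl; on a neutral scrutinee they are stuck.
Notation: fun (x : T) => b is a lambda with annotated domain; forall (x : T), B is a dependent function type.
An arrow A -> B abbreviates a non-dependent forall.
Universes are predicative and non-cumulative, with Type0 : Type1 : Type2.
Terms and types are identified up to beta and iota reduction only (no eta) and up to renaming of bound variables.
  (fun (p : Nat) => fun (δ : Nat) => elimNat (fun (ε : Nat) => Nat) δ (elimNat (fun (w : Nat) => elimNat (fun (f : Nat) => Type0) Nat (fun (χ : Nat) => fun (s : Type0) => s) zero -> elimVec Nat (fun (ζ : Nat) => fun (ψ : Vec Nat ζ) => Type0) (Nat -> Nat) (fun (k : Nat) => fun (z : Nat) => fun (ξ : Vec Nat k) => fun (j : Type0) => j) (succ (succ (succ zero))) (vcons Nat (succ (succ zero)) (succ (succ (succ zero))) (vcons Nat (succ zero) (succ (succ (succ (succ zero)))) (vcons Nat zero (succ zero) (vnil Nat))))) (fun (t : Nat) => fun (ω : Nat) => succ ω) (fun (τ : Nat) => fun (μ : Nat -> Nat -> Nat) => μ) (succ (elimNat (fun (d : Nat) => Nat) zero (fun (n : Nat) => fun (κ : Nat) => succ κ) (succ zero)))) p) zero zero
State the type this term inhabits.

type:
  Nat


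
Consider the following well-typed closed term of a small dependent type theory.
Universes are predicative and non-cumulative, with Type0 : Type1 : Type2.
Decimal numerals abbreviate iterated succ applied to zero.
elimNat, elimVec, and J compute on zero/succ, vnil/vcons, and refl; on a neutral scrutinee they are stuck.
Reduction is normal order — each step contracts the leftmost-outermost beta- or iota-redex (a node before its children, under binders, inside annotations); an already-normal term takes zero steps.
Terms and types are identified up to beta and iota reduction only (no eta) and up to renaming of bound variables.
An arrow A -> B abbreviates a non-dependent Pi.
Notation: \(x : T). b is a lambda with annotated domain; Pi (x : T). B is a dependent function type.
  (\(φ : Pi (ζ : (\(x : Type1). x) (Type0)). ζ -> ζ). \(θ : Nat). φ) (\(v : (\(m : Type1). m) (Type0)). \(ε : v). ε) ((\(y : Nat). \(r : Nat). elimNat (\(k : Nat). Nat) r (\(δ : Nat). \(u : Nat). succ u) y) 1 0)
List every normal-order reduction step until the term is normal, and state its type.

reduction (normal order):
  (\(φ : Pi (ζ : (\(x : Type1). x) (Type0)). ζ -> ζ). \(θ : Nat). φ) (\(v : (\(m : Type1). m) (Type0)). \(ε : v). ε) ((\(y : Nat). \(r : Nat). elimNat (\(k : Nat). Nat) r (\(δ : Nat). \(u : Nat). succ u) y) 1 0)
  ~> (\(φ : Nat). \(ζ : (\(x : Type1). x) (Type0)). \(θ : ζ). θ) ((\(v : Nat). \(m : Nat). elimNat (\(ε : Nat). Nat) m (\(y : Nat). \(r : Nat). succ r) v) 1 0)
  ~> \(φ : (\(ζ : Type1). ζ) (Type0)). \(x : φ). x
  ~> \(φ : Type0). \(ζ : φ). ζ
inferred type:
  Pi (φ : Type0). φ -> φ


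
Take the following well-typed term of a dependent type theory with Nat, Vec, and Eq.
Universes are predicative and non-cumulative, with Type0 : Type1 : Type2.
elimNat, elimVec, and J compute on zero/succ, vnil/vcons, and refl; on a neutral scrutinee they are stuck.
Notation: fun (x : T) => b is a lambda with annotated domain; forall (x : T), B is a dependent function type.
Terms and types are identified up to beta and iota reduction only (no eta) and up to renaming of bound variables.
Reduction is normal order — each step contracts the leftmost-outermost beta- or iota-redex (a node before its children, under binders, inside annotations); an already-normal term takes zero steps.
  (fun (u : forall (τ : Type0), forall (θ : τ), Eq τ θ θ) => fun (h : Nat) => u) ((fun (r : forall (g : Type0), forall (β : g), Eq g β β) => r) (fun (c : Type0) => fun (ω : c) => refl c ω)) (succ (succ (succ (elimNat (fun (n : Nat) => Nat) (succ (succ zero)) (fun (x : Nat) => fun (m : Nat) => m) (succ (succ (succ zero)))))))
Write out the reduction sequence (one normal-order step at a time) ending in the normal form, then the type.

reduction (normal order):
  (fun (u : forall (τ : Type0), forall (θ : τ), Eq τ θ θ) => fun (h : Nat) => u) ((fun (r : forall (g : Type0), forall (β : g), Eq g β β) => r) (fun (c : Type0) => fun (ω : c) => refl c ω)) (succ (succ (succ (elimNat (fun (n : Nat) => Nat) (succ (succ zero)) (fun (x : Nat) => fun (m : Nat) => m) (succ (succ (succ zero)))))))
  ~> (fun (u : Nat) => (fun (τ : forall (θ : Type0), forall (h : θ), Eq θ h h) => τ) (fun (r : Type0) => fun (g : r) => refl r g)) (succ (succ (succ (elimNat (fun (β : Nat) => Nat) (succ (succ zero)) (fun (c : Nat) => fun (ω : Nat) => ω) (succ (succ (succ zero)))))))
  ~> (fun (u : forall (τ : Type0), forall (θ : τ), Eq τ θ θ) => u) (fun (h : Type0) => fun (r : h) => refl h r)
  ~> fun (u : Type0) => fun (τ : u) => refl u τ
the term's type:
  forall (u : Type0), forall (τ : u), Eq u τ τ


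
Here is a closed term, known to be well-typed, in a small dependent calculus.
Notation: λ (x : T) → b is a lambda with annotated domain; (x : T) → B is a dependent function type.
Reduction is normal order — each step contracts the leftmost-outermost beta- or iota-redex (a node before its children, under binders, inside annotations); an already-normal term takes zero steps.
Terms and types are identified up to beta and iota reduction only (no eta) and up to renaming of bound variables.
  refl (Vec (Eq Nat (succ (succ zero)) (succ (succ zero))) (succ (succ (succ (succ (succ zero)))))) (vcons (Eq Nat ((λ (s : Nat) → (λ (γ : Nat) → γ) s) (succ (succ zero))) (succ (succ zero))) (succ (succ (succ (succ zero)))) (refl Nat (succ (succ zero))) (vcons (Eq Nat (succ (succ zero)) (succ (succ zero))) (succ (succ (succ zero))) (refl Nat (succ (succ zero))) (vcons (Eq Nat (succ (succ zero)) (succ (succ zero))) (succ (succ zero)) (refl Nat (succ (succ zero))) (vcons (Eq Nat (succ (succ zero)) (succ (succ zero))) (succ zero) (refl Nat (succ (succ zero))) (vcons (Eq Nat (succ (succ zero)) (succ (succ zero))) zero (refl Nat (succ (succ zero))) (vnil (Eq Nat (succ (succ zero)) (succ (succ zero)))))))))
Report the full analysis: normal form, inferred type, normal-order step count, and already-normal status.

reduced normal form:
  refl (Vec (Eq Nat (succ (succ zero)) (succ (succ zero))) (succ (succ (succ (succ (succ zero)))))) (vcons (Eq Nat (succ (succ zero)) (succ (succ zero))) (succ (succ (succ (succ zero)))) (refl Nat (succ (succ zero))) (vcons (Eq Nat (succ (succ zero)) (succ (succ zero))) (succ (succ (succ zero))) (refl Nat (succ (succ zero))) (vcons (Eq Nat (succ (succ zero)) (succ (succ zero))) (succ (succ zero)) (refl Nat (succ (succ zero))) (vcons (Eq Nat (succ (succ zero)) (succ (succ zero))) (succ zero) (refl Nat (succ (succ zero))) (vcons (Eq Nat (succ (succ zero)) (succ (succ zero))) zero (refl Nat (succ (succ zero))) (vnil (Eq Nat (succ (succ zero)) (succ (succ zero)))))))))
type:
  Eq (Vec (Eq Nat (succ (succ zero)) (succ (succ zero))) (succ (succ (succ (succ (succ zero)))))) (vcons (Eq Nat (succ (succ zero)) (succ (succ zero))) (succ (succ (succ (succ zero)))) (refl Nat (succ (succ zero))) (vcons (Eq Nat (succ (succ zero)) (succ (succ zero))) (succ (succ (succ zero))) (refl Nat (succ (succ zero))) (vcons (Eq Nat (succ (succ zero)) (succ (succ zero))) (succ (succ zero)) (refl Nat (succ (succ zero))) (vcons (Eq Nat (succ (succ zero)) (succ (succ zero))) (succ zero) (refl Nat (succ (succ zero))) (vcons (Eq Nat (succ (succ zero)) (succ (succ zero))) zero (refl Nat (succ (succ zero))) (vnil (Eq Nat (succ (succ zero)) (succ (succ zero))))))))) (vcons (Eq Nat (succ (succ zero)) (succ (succ zero))) (succ (succ (succ (succ zero)))) (refl Nat (succ (succ zero))) (vcons (Eq Nat (succ (succ zero)) (succ (succ zero))) (succ (succ (succ zero))) (refl Nat (succ (succ zero))) (vcons (Eq Nat (succ (succ zero)) (succ (succ zero))) (succ (succ zero)) (refl Nat (succ (succ zero))) (vcons (Eq Nat (succ (succ zero)) (succ (succ zero))) (succ zero) (refl Nat (succ (succ zero))) (vcons (Eq Nat (succ (succ zero)) (succ (succ zero))) zero (refl Nat (succ (succ zero))) (vnil (Eq Nat (succ (succ zero)) (succ (succ zero)))))))))
steps to reach normal form (normal order): 2
already normal: no
first redex: a beta-redex


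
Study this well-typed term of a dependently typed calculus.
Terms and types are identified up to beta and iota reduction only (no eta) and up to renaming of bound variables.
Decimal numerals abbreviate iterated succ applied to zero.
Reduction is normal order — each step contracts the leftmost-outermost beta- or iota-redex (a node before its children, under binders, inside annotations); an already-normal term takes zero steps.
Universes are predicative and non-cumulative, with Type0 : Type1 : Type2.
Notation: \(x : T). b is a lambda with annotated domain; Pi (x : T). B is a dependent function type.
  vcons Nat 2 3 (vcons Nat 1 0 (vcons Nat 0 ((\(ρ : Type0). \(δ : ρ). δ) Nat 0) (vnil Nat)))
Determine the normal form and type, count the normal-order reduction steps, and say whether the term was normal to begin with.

normal form:
  vcons Nat 2 3 (vcons Nat 1 0 (vcons Nat 0 0 (vnil Nat)))
type:
  Vec Nat 3
normal-order step count: 2
started in normal form: no
first redex: a beta-redex


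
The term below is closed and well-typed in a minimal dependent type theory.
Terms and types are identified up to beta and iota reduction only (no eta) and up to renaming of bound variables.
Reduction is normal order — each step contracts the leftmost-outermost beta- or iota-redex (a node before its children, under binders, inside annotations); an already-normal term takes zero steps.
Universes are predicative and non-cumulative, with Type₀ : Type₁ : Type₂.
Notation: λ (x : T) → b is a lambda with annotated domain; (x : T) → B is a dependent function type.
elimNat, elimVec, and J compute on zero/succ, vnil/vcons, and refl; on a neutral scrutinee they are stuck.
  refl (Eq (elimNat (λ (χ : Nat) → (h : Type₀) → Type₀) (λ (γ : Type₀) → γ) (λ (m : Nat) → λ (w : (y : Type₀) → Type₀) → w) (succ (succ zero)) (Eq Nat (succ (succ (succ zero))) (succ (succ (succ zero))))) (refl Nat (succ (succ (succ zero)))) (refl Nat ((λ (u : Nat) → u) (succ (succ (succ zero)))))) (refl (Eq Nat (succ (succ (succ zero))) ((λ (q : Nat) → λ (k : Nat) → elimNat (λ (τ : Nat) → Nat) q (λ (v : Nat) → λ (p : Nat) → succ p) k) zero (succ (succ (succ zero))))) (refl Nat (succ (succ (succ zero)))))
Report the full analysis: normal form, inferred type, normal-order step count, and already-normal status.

reduced normal form:
  refl (Eq (Eq Nat (succ (succ (succ zero))) (succ (succ (succ zero)))) (refl Nat (succ (succ (succ zero)))) (refl Nat (succ (succ (succ zero))))) (refl (Eq Nat (succ (succ (succ zero))) (succ (succ (succ zero)))) (refl Nat (succ (succ (succ zero)))))
the term's type:
  Eq (Eq (Eq Nat (succ (succ (succ zero))) (succ (succ (succ zero)))) (refl Nat (succ (succ (succ zero)))) (refl Nat (succ (succ (succ zero))))) (refl (Eq Nat (succ (succ (succ zero))) (succ (succ (succ zero)))) (refl Nat (succ (succ (succ zero))))) (refl (Eq Nat (succ (succ (succ zero))) (succ (succ (succ zero)))) (refl Nat (succ (succ (succ zero)))))
normal-order step count: 21
started in normal form: no
first redex: an elimNat iota-redex


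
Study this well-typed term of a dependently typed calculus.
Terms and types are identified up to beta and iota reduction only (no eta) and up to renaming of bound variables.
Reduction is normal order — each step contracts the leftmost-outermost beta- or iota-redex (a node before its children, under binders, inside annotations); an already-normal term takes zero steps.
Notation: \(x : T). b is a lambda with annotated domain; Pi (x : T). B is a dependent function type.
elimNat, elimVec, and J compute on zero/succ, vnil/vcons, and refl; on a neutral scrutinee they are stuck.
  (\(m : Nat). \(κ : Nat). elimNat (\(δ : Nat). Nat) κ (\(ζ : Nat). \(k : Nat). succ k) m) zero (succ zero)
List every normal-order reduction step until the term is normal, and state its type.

normal-order reduction sequence:
  (\(m : Nat). \(κ : Nat). elimNat (\(δ : Nat). Nat) κ (\(ζ : Nat). \(k : Nat). succ k) m) zero (succ zero)
  ~> (\(m : Nat). elimNat (\(κ : Nat). Nat) m (\(δ : Nat). \(ζ : Nat). succ ζ) zero) (succ zero)
  ~> elimNat (\(m : Nat). Nat) (succ zero) (\(κ : Nat). \(δ : Nat). succ δ) zero
  ~> succ zero
the term's type:
  Nat


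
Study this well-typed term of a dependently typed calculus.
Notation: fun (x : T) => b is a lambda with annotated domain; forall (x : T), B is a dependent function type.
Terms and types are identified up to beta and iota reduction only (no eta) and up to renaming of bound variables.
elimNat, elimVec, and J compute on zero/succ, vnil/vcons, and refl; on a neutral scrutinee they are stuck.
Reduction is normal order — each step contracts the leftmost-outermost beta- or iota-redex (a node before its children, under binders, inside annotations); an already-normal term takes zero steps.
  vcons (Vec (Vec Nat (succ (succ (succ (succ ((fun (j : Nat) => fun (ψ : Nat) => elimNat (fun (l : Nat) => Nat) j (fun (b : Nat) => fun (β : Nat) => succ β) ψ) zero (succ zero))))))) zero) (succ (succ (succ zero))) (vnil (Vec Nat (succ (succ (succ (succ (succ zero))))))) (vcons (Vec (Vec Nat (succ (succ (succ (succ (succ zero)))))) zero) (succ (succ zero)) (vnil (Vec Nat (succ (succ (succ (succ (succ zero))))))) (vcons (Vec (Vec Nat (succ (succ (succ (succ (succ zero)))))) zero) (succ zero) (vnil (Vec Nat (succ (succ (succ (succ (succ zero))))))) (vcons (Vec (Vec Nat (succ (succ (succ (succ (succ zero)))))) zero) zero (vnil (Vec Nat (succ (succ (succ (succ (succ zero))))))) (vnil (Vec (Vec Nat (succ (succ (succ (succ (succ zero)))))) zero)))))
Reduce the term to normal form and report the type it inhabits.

normal form:
  vcons (Vec (Vec Nat (succ (succ (succ (succ (succ zero)))))) zero) (succ (succ (succ zero))) (vnil (Vec Nat (succ (succ (succ (succ (succ zero))))))) (vcons (Vec (Vec Nat (succ (succ (succ (succ (succ zero)))))) zero) (succ (succ zero)) (vnil (Vec Nat (succ (succ (succ (succ (succ zero))))))) (vcons (Vec (Vec Nat (succ (succ (succ (succ (succ zero)))))) zero) (succ zero) (vnil (Vec Nat (succ (succ (succ (succ (succ zero))))))) (vcons (Vec (Vec Nat (succ (succ (succ (succ (succ zero)))))) zero) zero (vnil (Vec Nat (succ (succ (succ (succ (succ zero))))))) (vnil (Vec (Vec Nat (succ (succ (succ (succ (succ zero)))))) zero)))))
the term's type:
  Vec (Vec (Vec Nat (succ (succ (succ (succ (succ zero)))))) zero) (succ (succ (succ (succ zero))))
observation: the first redex contracted is a beta-redex; the normal form is reached in 6 normal-order steps.


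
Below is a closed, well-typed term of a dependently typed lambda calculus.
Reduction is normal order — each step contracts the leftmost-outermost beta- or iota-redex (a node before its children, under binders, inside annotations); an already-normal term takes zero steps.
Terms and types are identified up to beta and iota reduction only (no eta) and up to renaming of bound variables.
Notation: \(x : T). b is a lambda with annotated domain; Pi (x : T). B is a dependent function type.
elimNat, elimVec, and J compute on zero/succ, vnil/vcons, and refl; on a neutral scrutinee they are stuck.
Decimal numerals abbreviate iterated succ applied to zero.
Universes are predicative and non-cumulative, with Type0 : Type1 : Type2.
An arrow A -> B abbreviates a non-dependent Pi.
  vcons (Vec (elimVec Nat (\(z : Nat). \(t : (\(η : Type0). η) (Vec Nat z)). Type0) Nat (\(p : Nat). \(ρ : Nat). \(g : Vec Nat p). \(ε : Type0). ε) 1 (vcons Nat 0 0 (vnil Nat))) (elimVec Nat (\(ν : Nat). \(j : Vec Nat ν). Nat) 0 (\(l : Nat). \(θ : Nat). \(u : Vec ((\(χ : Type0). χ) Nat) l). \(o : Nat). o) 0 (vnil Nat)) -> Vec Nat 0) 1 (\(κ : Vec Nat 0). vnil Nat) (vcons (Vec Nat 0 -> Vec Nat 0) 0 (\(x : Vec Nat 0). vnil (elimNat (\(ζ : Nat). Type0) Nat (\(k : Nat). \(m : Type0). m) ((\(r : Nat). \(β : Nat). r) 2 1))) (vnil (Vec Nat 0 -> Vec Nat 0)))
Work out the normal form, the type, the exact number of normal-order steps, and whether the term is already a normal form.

normal form:
  vcons (Vec Nat 0 -> Vec Nat 0) 1 (\(z : Vec Nat 0). vnil Nat) (vcons (Vec Nat 0 -> Vec Nat 0) 0 (\(t : Vec Nat 0). vnil Nat) (vnil (Vec Nat 0 -> Vec Nat 0)))
the term's type:
  Vec (Vec Nat 0 -> Vec Nat 0) 2
reduction steps (normal order): 16
term was already normal: no
first contracted redex: an elimVec iota-redex


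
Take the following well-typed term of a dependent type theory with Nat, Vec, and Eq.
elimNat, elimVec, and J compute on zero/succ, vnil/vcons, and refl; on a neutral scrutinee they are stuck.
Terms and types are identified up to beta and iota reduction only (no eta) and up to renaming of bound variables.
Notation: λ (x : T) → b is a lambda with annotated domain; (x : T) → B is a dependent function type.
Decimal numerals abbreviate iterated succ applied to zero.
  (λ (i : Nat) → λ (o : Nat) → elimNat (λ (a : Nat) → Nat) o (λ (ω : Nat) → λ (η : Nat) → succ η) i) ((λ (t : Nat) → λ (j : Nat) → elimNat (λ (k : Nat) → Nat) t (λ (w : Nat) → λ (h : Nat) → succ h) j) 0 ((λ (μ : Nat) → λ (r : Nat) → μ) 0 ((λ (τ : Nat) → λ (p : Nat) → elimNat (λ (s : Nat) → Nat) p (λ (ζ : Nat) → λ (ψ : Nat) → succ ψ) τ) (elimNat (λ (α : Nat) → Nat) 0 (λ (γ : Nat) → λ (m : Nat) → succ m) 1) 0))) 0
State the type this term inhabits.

the term's type:
  Nat


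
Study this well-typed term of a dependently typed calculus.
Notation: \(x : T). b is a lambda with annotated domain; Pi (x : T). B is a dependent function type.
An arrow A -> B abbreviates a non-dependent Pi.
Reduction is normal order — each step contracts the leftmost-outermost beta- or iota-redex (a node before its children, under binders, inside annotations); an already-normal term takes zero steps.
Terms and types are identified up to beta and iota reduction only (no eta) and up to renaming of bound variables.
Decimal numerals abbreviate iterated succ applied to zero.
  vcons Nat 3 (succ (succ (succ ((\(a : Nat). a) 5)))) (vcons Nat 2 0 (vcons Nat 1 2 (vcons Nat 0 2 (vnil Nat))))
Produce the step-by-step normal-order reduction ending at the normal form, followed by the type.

normal-order reduction:
  vcons Nat 3 (succ (succ (succ ((\(a : Nat). a) 5)))) (vcons Nat 2 0 (vcons Nat 1 2 (vcons Nat 0 2 (vnil Nat))))
  ~> vcons Nat 3 8 (vcons Nat 2 0 (vcons Nat 1 2 (vcons Nat 0 2 (vnil Nat))))
type:
  Vec Nat 4


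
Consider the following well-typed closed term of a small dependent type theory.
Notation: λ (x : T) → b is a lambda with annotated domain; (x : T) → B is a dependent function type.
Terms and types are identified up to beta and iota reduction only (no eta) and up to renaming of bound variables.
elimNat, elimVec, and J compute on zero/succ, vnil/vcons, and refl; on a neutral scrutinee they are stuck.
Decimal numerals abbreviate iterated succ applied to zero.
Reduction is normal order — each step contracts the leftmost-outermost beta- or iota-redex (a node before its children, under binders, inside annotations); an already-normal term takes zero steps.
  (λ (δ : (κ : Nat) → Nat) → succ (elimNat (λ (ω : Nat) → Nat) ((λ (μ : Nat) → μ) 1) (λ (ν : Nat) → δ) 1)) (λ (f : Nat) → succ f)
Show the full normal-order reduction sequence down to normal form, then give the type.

reduction (normal order):
  (λ (δ : (κ : Nat) → Nat) → succ (elimNat (λ (ω : Nat) → Nat) ((λ (μ : Nat) → μ) 1) (λ (ν : Nat) → δ) 1)) (λ (f : Nat) → succ f)
  ~> succ (elimNat (λ (δ : Nat) → Nat) ((λ (κ : Nat) → κ) 1) (λ (ω : Nat) → λ (μ : Nat) → succ μ) 1)
  ~> succ ((λ (δ : Nat) → λ (κ : Nat) → succ κ) 0 (elimNat (λ (ω : Nat) → Nat) ((λ (μ : Nat) → μ) 1) (λ (ν : Nat) → λ (f : Nat) → succ f) 0))
  ~> succ ((λ (δ : Nat) → succ δ) (elimNat (λ (κ : Nat) → Nat) ((λ (ω : Nat) → ω) 1) (λ (μ : Nat) → λ (ν : Nat) → succ ν) 0))
  ~> succ (succ (elimNat (λ (δ : Nat) → Nat) ((λ (κ : Nat) → κ) 1) (λ (ω : Nat) → λ (μ : Nat) → succ μ) 0))
  ~> succ (succ ((λ (δ : Nat) → δ) 1))
  ~> 3
the term's type:
  Nat


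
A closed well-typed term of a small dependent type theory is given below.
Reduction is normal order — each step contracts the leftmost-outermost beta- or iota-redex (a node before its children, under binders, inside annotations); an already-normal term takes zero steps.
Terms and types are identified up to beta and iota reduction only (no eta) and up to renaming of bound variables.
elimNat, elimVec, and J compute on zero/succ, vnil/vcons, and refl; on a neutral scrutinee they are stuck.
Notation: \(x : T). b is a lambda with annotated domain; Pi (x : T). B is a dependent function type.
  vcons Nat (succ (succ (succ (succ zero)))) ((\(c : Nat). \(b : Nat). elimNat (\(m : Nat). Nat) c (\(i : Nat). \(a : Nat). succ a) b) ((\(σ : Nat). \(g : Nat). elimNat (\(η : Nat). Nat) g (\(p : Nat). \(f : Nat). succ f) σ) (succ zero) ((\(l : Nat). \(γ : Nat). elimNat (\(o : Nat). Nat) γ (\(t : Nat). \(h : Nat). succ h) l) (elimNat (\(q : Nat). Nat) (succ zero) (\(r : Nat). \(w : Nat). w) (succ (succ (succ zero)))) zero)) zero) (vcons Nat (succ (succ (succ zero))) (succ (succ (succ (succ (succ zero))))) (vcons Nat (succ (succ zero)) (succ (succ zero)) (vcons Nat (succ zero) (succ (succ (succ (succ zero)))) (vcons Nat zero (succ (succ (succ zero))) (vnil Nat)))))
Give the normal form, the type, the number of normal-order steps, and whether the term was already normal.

reduced normal form:
  vcons Nat (succ (succ (succ (succ zero)))) (succ (succ zero)) (vcons Nat (succ (succ (succ zero))) (succ (succ (succ (succ (succ zero))))) (vcons Nat (succ (succ zero)) (succ (succ zero)) (vcons Nat (succ zero) (succ (succ (succ (succ zero)))) (vcons Nat zero (succ (succ (succ zero))) (vnil Nat)))))
type:
  Vec Nat (succ (succ (succ (succ (succ zero)))))
normal-order step count: 25
started in normal form: no
first contracted redex: a beta-redex


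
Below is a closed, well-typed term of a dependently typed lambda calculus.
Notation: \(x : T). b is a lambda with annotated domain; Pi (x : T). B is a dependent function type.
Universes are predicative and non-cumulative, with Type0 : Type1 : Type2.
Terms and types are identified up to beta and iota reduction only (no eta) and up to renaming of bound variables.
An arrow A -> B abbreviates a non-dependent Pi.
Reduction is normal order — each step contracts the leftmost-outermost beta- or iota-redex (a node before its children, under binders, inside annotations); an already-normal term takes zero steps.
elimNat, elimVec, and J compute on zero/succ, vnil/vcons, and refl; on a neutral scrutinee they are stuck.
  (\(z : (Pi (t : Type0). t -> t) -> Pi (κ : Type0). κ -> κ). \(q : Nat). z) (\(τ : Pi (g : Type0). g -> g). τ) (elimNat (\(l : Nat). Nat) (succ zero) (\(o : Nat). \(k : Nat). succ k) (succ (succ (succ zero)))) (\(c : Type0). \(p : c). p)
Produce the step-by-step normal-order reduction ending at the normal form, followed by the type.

reduction (normal order):
  (\(z : (Pi (t : Type0). t -> t) -> Pi (κ : Type0). κ -> κ). \(q : Nat). z) (\(τ : Pi (g : Type0). g -> g). τ) (elimNat (\(l : Nat). Nat) (succ zero) (\(o : Nat). \(k : Nat). succ k) (succ (succ (succ zero)))) (\(c : Type0). \(p : c). p)
  ~> (\(z : Nat). \(t : Pi (κ : Type0). κ -> κ). t) (elimNat (\(q : Nat). Nat) (succ zero) (\(τ : Nat). \(g : Nat). succ g) (succ (succ (succ zero)))) (\(l : Type0). \(o : l). o)
  ~> (\(z : Pi (t : Type0). t -> t). z) (\(κ : Type0). \(q : κ). q)
  ~> \(z : Type0). \(t : z). t
inferred type:
  Pi (z : Type0). z -> z


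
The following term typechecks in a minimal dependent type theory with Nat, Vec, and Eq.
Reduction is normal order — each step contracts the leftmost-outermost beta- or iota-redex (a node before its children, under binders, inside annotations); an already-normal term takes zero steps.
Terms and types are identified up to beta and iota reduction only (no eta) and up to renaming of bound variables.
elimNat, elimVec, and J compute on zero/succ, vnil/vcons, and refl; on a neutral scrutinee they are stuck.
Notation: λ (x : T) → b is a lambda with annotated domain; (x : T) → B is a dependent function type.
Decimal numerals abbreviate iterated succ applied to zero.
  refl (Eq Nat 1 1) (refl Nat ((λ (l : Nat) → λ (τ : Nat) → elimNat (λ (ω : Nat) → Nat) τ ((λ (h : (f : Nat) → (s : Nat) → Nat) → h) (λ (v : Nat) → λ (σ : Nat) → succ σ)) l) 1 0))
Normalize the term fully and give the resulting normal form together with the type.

resulting normal form:
  refl (Eq Nat 1 1) (refl Nat 1)
the term's type:
  Eq (Eq Nat 1 1) (refl Nat 1) (refl Nat 1)


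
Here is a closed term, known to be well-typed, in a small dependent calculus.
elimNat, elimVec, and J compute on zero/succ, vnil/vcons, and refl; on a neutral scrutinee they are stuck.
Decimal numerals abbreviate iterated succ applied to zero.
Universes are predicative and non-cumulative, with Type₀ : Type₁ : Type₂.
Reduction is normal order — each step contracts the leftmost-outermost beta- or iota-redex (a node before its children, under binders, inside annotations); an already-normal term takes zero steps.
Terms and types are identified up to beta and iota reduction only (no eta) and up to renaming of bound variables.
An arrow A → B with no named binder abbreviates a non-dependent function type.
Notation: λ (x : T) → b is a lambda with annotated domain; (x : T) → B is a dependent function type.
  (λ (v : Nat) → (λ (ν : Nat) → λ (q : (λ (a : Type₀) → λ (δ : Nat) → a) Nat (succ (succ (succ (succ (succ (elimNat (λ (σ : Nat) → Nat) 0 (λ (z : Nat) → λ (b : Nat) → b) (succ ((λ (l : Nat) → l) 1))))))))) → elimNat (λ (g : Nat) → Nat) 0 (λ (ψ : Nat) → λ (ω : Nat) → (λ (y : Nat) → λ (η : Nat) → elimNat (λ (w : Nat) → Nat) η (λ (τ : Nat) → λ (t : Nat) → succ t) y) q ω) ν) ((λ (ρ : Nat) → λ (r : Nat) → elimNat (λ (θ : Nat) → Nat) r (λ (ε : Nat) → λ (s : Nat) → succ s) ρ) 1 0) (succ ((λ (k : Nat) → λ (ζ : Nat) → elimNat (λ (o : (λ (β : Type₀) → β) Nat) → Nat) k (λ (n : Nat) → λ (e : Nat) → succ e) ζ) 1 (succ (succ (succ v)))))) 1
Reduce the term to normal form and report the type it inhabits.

resulting normal form:
  6
inferred type:
  Nat
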